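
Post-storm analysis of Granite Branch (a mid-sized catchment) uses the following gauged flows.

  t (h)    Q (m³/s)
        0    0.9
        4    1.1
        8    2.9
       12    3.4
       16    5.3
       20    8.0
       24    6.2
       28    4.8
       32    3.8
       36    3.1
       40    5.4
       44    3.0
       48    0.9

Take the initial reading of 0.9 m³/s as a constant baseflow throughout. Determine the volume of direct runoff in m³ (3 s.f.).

V ≈ 5.34 × 10^5 m³

Direct-runoff ordinates (Q − Q_b): 0.0, 0.2, 2.0, 2.5, 4.4, 7.1, 5.3, 3.9, 2.9, 2.2, 4.5, 2.1, 0.0 m³/s.
ΣQ_DR = 37.10 m³/s.
With Δt = 4 h = 14400 s, V = ΣQ_DR · Δt = 37.10 × 14400 = 5.34 × 10^5 m³.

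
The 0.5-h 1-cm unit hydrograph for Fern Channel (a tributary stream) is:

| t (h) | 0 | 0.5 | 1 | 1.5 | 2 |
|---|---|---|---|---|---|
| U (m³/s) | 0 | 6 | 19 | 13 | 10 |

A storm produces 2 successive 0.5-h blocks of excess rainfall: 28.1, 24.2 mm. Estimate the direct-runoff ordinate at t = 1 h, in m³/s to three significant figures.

Q ≈ 67.9 m³/s

By discrete convolution, Q_j = Σ (P_i / 10 mm) · U_{j−i}.
At t = 1 h (j=2): Q = (28.1/10)·19 + (24.2/10)·6 = 67.9 m³/s.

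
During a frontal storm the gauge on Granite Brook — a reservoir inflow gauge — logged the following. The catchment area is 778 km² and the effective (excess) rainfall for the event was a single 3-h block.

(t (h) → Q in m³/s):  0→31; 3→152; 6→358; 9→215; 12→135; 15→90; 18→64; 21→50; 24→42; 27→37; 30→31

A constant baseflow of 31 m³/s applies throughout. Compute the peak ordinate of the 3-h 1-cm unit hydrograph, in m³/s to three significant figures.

U_p ≈ 273 m³/s

Direct runoff: 0.0, 121.0, 327.0, 184.0, 104.0, 59.0, 33.0, 19.0, 11.0, 6.0, 0.0 m³/s; ΣQ_DR = 864.0 m³/s, peak = 327.0 m³/s.
Runoff depth d = ΣQ_DR·Δt / A = 864.0 × 10800 / (778 km²) = 11.99 mm.
The 1-cm UH is the DRH scaled by (10 mm)/d, so U_p = 327.0 × 10/11.99 = 273 m³/s.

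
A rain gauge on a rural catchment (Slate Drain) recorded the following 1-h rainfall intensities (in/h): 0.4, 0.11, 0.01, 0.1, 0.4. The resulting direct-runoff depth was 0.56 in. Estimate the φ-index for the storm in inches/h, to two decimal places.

φ ≈ 0.12 in/h

Only the 2 blocks with intensity above φ contribute runoff: 0.4, 0.4 in/h.
Σ(I−φ)·Δt = d  ⇒  (0.4+0.4 − 2φ)·1 = 0.56
φ = (0.8000 − 0.56/1) / 2 = 0.12 in/h.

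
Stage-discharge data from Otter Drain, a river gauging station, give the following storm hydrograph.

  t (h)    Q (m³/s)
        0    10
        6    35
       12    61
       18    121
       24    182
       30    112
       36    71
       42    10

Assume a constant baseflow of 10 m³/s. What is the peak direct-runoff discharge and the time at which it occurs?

Q_p = 172.0 m³/s at t = 24 h

Subtracting baseflow gives direct-runoff ordinates: 0.0, 25.0, 51.0, 111.0, 172.0, 102.0, 61.0, 0.0 m³/s.
The maximum is 172.0 m³/s, occurring at the reading for t = 24 h.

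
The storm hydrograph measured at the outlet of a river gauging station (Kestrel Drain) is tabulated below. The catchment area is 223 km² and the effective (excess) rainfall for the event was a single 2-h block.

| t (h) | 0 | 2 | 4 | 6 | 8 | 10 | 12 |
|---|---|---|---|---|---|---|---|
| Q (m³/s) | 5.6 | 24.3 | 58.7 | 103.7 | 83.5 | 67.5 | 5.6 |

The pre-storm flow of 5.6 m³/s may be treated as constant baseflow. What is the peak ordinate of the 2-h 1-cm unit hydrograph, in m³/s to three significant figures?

U_p ≈ 98.1 m³/s

Direct runoff: 0.0, 18.7, 53.1, 98.1, 77.9, 61.9, 0.0 m³/s; ΣQ_DR = 309.7 m³/s, peak = 98.1 m³/s.
Runoff depth d = ΣQ_DR·Δt / A = 309.7 × 7200 / (223 km²) = 9.999 mm.
The 1-cm UH is the DRH scaled by (10 mm)/d, so U_p = 98.1 × 10/9.999 = 98.1 m³/s.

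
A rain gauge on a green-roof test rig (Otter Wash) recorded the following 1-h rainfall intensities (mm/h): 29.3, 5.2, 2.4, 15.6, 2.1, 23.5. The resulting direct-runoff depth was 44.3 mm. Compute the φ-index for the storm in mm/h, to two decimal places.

Only the 3 blocks with intensity above φ contribute runoff: 29.3, 15.6, 23.5 mm/h.
Σ(I−φ)·Δt = d  ⇒  (29.3+15.6+23.5 − 3φ)·1 = 44.3
φ = (68.40 − 44.3/1) / 3 = 8.03 mm/h.

φ ≈ 8.03 mm/h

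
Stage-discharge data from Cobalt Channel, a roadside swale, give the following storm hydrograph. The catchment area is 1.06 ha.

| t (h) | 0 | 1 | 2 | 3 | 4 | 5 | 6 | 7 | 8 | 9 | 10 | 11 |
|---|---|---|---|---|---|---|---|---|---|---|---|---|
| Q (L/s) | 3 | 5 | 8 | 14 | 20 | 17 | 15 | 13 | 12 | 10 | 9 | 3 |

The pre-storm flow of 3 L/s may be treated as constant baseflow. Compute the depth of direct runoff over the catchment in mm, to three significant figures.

Direct runoff: 0.0, 2.0, 5.0, 11.0, 17.0, 14.0, 12.0, 10.0, 9.0, 7.0, 6.0, 0.0 L/s; ΣQ_DR = 93.00 L/s.
V = ΣQ_DR · Δt = 93.00 × 3600 s = 3.348 × 10^5 L.
Over A = 1.06 ha, depth = V / A = 31.6 mm.

d ≈ 31.6 mm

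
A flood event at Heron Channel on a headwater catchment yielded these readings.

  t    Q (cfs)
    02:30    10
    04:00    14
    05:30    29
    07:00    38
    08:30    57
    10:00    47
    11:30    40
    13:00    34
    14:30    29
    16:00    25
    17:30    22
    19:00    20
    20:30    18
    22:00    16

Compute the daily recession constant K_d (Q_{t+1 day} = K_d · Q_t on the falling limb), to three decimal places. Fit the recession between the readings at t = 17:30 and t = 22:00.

K_d ≈ 0.183

Between t = 17:30 and t = 22:00 the flow falls from 22 to 16 cfs over 3×1.5 h = 4.5 h.
Per-interval ratio K = (16/22)^(1/3) = 0.8993; K_d = K^(24/1.5) = 0.183.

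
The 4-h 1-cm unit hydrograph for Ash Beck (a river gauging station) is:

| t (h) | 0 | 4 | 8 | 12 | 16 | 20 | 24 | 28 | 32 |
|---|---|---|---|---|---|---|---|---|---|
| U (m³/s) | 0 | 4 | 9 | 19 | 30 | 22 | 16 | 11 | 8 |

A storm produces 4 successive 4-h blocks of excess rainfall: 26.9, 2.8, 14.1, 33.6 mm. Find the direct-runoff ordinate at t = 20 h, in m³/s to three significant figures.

Q ≈ 125 m³/s

By discrete convolution, Q_j = Σ (P_i / 10 mm) · U_{j−i}.
At t = 20 h (j=5): Q = (26.9/10)·22 + (2.8/10)·30 + (14.1/10)·19 + (33.6/10)·9 = 125 m³/s.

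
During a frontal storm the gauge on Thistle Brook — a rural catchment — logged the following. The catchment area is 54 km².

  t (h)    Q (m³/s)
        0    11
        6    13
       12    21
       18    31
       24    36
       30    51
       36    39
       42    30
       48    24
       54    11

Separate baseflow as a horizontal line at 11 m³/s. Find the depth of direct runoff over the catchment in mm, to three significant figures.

d ≈ 62.8 mm

Direct runoff: 0.0, 2.0, 10.0, 20.0, 25.0, 40.0, 28.0, 19.0, 13.0, 0.0 m³/s; ΣQ_DR = 157.0 m³/s.
V = ΣQ_DR · Δt = 157.0 × 21600 s = 3.391 × 10^6 m³.
Over A = 54 km², depth = V / A = 62.8 mm.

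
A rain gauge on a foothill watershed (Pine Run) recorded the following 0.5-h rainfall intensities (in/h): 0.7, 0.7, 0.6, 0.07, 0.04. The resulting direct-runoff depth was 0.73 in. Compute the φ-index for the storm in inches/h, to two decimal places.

φ ≈ 0.18 in/h

Only the 3 blocks with intensity above φ contribute runoff: 0.7, 0.7, 0.6 in/h.
Σ(I−φ)·Δt = d  ⇒  (0.7+0.7+0.6 − 3φ)·0.5 = 0.73
φ = (2.000 − 0.73/0.5) / 3 = 0.18 in/h.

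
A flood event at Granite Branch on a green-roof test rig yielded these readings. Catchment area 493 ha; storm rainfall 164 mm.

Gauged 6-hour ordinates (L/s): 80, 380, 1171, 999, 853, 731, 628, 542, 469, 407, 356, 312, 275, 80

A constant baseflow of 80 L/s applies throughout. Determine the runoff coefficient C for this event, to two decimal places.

C ≈ 0.16

ΣQ_DR = 6163 L/s; V = ΣQ_DR·Δt = 1.331 × 10^8 L.
Runoff depth d = V / A = 27.00 mm.
C = d / P = 27.00 / 164 = 0.16.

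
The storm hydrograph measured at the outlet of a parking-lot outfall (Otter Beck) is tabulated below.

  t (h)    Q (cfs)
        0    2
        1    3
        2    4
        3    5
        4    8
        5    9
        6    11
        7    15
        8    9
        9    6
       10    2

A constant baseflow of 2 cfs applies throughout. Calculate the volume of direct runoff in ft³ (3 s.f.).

V ≈ 1.87 × 10^5 ft³

Direct-runoff ordinates (Q − Q_b): 0.0, 1.0, 2.0, 3.0, 6.0, 7.0, 9.0, 13.0, 7.0, 4.0, 0.0 cfs.
ΣQ_DR = 52.00 cfs.
With Δt = 1 h = 3600 s, V = ΣQ_DR · Δt = 52.00 × 3600 = 1.87 × 10^5 ft³.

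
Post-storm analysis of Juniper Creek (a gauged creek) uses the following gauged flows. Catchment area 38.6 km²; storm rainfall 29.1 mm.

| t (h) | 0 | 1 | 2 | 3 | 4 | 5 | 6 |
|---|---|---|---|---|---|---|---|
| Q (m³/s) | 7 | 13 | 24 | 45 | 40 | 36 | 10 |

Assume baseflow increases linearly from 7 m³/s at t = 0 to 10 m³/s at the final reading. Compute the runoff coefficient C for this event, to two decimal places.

ΣQ_DR = 115.5 m³/s; V = ΣQ_DR·Δt = 4.158 × 10^5 m³.
Runoff depth d = V / A = 10.77 mm.
C = d / P = 10.77 / 29.1 = 0.37.

C ≈ 0.37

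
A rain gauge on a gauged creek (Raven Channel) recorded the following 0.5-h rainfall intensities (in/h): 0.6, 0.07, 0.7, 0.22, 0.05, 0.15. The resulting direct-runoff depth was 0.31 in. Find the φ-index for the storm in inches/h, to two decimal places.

Only the 2 blocks with intensity above φ contribute runoff: 0.6, 0.7 in/h.
Σ(I−φ)·Δt = d  ⇒  (0.6+0.7 − 2φ)·0.5 = 0.31
φ = (1.300 − 0.31/0.5) / 2 = 0.34 in/h.

φ ≈ 0.34 in/h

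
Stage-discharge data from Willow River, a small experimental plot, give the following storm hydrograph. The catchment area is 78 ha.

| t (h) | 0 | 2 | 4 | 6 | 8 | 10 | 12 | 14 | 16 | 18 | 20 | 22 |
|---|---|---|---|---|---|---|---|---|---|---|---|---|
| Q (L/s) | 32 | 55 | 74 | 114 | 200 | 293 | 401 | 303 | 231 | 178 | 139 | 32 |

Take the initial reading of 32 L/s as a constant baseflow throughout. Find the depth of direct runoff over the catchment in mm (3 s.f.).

Direct runoff: 0.0, 23.0, 42.0, 82.0, 168.0, 261.0, 369.0, 271.0, 199.0, 146.0, 107.0, 0.0 L/s; ΣQ_DR = 1668 L/s.
V = ΣQ_DR · Δt = 1668 × 7200 s = 1.201 × 10^7 L.
Over A = 78 ha, depth = V / A = 15.4 mm.

d ≈ 15.4 mm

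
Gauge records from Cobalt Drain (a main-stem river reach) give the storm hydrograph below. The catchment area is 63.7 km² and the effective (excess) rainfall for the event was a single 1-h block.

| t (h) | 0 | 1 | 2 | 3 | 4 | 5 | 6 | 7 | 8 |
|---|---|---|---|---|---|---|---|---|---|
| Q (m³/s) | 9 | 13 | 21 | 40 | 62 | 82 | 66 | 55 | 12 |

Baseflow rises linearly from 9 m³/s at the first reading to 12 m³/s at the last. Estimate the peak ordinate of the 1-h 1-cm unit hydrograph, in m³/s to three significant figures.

U_p ≈ 47.4 m³/s

Direct runoff: 0.00, 3.62, 11.25, 29.88, 51.50, 71.12, 54.75, 43.38, 0.00 m³/s; ΣQ_DR = 265.5 m³/s, peak = 71.12 m³/s.
Runoff depth d = ΣQ_DR·Δt / A = 265.5 × 3600 / (63.7 km²) = 15.00 mm.
The 1-cm UH is the DRH scaled by (10 mm)/d, so U_p = 71.12 × 10/15.00 = 47.4 m³/s.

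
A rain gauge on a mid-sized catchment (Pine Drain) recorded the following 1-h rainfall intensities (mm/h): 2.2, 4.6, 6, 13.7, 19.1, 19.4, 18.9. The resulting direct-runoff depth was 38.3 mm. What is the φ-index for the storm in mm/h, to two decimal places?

Only the 4 blocks with intensity above φ contribute runoff: 13.7, 19.1, 19.4, 18.9 mm/h.
Σ(I−φ)·Δt = d  ⇒  (13.7+19.1+19.4+18.9 − 4φ)·1 = 38.3
φ = (71.10 − 38.3/1) / 4 = 8.20 mm/h.

φ ≈ 8.20 mm/h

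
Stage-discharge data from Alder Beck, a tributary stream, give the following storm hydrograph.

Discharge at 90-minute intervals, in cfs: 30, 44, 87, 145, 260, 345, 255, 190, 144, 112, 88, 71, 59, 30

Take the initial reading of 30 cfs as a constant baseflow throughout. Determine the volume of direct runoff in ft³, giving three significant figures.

V ≈ 7.78 × 10^6 ft³

Direct-runoff ordinates (Q − Q_b): 0.0, 14.0, 57.0, 115.0, 230.0, 315.0, 225.0, 160.0, 114.0, 82.0, 58.0, 41.0, 29.0, 0.0 cfs.
ΣQ_DR = 1440 cfs.
With Δt = 1.5 h = 5400 s, V = ΣQ_DR · Δt = 1440 × 5400 = 7.78 × 10^6 ft³.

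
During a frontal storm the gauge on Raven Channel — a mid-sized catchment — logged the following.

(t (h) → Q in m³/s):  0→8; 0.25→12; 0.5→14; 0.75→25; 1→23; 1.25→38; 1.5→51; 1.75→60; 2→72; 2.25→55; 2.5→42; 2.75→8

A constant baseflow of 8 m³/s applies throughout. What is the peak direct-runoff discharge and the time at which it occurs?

Subtracting baseflow gives direct-runoff ordinates: 0.0, 4.0, 6.0, 17.0, 15.0, 30.0, 43.0, 52.0, 64.0, 47.0, 34.0, 0.0 m³/s.
The maximum is 64.0 m³/s, occurring at the reading for t = 2 h.

Q_p = 64.0 m³/s at t = 2 h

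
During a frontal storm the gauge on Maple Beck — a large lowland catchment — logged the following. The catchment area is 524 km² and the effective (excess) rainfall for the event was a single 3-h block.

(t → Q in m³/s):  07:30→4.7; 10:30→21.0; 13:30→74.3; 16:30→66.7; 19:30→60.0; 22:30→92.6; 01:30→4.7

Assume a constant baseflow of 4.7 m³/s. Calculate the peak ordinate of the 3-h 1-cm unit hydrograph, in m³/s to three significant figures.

Direct runoff: 0.0, 16.3, 69.6, 62.0, 55.3, 87.9, 0.0 m³/s; ΣQ_DR = 291.1 m³/s, peak = 87.9 m³/s.
Runoff depth d = ΣQ_DR·Δt / A = 291.1 × 10800 / (524 km²) = 6.000 mm.
The 1-cm UH is the DRH scaled by (10 mm)/d, so U_p = 87.9 × 10/6.000 = 147 m³/s.

U_p ≈ 147 m³/s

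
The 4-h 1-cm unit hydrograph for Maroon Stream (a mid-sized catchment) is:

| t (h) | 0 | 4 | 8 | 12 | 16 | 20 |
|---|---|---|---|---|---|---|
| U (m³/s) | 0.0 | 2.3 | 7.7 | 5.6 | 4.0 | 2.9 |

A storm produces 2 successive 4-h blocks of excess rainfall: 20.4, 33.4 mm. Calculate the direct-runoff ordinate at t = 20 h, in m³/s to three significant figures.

Q ≈ 19.3 m³/s

By discrete convolution, Q_j = Σ (P_i / 10 mm) · U_{j−i}.
At t = 20 h (j=5): Q = (20.4/10)·2.9 + (33.4/10)·4.0 = 19.3 m³/s.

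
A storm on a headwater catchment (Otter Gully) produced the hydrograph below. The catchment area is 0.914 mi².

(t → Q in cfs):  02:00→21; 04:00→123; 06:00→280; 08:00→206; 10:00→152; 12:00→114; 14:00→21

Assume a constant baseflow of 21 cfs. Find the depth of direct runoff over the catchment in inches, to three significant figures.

Direct runoff: 0.0, 102.0, 259.0, 185.0, 131.0, 93.0, 0.0 cfs; ΣQ_DR = 770.0 cfs.
V = ΣQ_DR · Δt = 770.0 × 7200 s = 5.544 × 10^6 ft³.
Over A = 0.914 mi², depth = V / A = 2.61 in.

d ≈ 2.61 in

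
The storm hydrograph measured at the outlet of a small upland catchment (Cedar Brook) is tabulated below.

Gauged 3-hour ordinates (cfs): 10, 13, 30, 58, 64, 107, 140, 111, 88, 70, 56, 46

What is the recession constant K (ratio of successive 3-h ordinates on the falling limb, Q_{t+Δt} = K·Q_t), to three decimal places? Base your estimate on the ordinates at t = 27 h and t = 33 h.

Using the recession-limb readings at t = 27 h and t = 33 h: Q falls from 70 to 46 cfs over 2 intervals.
K = (Q₂/Q₁)^(1/2) = (46/70)^(1/2) = 0.811.

K ≈ 0.811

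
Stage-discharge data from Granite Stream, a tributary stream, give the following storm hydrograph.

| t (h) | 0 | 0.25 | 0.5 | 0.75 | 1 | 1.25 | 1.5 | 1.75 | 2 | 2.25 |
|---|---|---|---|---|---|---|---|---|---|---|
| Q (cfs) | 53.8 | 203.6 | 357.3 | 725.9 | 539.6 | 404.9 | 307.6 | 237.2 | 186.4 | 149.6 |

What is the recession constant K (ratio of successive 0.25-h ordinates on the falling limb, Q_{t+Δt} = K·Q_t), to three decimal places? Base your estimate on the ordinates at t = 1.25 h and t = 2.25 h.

K ≈ 0.780

Using the recession-limb readings at t = 1.25 h and t = 2.25 h: Q falls from 404.9 to 149.6 cfs over 4 intervals.
K = (Q₂/Q₁)^(1/4) = (149.6/404.9)^(1/4) = 0.780.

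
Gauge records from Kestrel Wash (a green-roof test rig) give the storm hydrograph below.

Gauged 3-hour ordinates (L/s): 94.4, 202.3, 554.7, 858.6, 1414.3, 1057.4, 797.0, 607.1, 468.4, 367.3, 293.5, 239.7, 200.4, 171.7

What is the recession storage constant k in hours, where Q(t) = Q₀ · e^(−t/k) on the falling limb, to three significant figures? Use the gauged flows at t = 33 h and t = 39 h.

On the falling limb, Q drops from 239.7 to 171.7 L/s between t = 33 h and t = 39 h (Δt = 6 h).
k = −Δt / ln(Q₂/Q₁) = −6 / ln(171.7/239.7) = 18.0 h.

k ≈ 18.0 h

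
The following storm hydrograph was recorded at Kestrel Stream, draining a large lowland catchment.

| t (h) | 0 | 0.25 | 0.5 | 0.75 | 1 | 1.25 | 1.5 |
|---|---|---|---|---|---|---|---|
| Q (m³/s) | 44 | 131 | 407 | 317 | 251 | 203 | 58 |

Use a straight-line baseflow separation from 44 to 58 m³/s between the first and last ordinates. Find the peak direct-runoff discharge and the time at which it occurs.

Q_p = 358.33 m³/s at t = 0.5 h

Subtracting baseflow gives direct-runoff ordinates: 0.00, 84.67, 358.33, 266.00, 197.67, 147.33, 0.00 m³/s.
The maximum is 358.33 m³/s, occurring at the reading for t = 0.5 h.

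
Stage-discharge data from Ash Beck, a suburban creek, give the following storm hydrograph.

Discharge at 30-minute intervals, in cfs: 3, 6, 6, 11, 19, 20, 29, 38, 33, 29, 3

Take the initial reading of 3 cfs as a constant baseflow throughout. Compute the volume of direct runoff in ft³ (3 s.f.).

Direct-runoff ordinates (Q − Q_b): 0.0, 3.0, 3.0, 8.0, 16.0, 17.0, 26.0, 35.0, 30.0, 26.0, 0.0 cfs.
ΣQ_DR = 164.0 cfs.
With Δt = 0.5 h = 1800 s, V = ΣQ_DR · Δt = 164.0 × 1800 = 2.95 × 10^5 ft³.

V ≈ 2.95 × 10^5 ft³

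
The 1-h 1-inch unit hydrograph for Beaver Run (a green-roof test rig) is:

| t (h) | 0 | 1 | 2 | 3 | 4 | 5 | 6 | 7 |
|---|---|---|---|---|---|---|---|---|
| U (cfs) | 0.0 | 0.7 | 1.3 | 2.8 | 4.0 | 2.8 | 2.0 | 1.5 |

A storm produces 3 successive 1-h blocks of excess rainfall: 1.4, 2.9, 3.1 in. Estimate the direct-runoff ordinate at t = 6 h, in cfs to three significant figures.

By discrete convolution, Q_j = Σ (P_i / 1 in) · U_{j−i}.
At t = 6 h (j=6): Q = (1.4/1)·2.0 + (2.9/1)·2.8 + (3.1/1)·4.0 = 23.3 cfs.

Q ≈ 23.3 cfs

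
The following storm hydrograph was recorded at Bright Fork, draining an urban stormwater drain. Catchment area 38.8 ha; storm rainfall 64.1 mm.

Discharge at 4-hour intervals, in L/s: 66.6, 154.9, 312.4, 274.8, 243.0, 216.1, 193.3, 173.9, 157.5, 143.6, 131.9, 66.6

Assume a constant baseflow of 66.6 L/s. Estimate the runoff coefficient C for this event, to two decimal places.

ΣQ_DR = 1335 L/s; V = ΣQ_DR·Δt = 1.923 × 10^7 L.
Runoff depth d = V / A = 49.56 mm.
C = d / P = 49.56 / 64.1 = 0.77.

C ≈ 0.77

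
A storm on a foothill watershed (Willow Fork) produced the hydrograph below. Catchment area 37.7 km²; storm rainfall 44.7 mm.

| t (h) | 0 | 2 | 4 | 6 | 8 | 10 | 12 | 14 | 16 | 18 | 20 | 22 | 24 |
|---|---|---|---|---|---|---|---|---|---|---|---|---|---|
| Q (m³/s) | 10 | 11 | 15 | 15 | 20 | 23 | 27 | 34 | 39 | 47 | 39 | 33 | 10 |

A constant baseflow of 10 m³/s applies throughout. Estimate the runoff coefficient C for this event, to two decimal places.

ΣQ_DR = 193.0 m³/s; V = ΣQ_DR·Δt = 1.390 × 10^6 m³.
Runoff depth d = V / A = 36.86 mm.
C = d / P = 36.86 / 44.7 = 0.82.

C ≈ 0.82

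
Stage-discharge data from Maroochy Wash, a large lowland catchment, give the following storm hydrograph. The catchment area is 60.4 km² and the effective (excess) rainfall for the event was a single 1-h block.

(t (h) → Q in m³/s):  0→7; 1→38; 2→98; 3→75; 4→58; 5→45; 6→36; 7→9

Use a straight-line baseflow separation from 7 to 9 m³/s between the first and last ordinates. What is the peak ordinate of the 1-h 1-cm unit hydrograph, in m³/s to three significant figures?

U_p ≈ 50.2 m³/s

Direct runoff: 0.00, 30.71, 90.43, 67.14, 49.86, 36.57, 27.29, 0.00 m³/s; ΣQ_DR = 302.0 m³/s, peak = 90.43 m³/s.
Runoff depth d = ΣQ_DR·Δt / A = 302.0 × 3600 / (60.4 km²) = 18.00 mm.
The 1-cm UH is the DRH scaled by (10 mm)/d, so U_p = 90.43 × 10/18.00 = 50.2 m³/s.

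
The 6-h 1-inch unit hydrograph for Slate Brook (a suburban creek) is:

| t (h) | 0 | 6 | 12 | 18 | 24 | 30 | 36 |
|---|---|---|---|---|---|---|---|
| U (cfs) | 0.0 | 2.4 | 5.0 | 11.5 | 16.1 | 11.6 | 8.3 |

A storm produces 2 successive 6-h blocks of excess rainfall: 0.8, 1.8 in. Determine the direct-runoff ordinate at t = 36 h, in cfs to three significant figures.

Q ≈ 27.5 cfs

By discrete convolution, Q_j = Σ (P_i / 1 in) · U_{j−i}.
At t = 36 h (j=6): Q = (0.8/1)·8.3 + (1.8/1)·11.6 = 27.5 cfs.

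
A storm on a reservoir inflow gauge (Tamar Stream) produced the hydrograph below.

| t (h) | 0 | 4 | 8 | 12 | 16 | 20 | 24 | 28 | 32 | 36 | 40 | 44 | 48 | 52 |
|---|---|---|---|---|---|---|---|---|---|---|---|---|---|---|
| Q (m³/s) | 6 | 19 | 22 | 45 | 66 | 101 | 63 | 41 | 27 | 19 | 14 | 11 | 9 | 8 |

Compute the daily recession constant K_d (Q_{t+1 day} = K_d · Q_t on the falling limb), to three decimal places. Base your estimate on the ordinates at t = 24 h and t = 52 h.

K_d ≈ 0.171

Between t = 24 h and t = 52 h the flow falls from 63 to 8 m³/s over 7×4 h = 28 h.
Per-interval ratio K = (8/63)^(1/7) = 0.7447; K_d = K^(24/4) = 0.171.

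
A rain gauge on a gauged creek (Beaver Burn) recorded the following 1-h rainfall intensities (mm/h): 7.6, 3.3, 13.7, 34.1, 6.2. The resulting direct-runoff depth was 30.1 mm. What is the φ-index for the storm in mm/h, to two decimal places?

φ ≈ 8.85 mm/h

Only the 2 blocks with intensity above φ contribute runoff: 13.7, 34.1 mm/h.
Σ(I−φ)·Δt = d  ⇒  (13.7+34.1 − 2φ)·1 = 30.1
φ = (47.80 − 30.1/1) / 2 = 8.85 mm/h.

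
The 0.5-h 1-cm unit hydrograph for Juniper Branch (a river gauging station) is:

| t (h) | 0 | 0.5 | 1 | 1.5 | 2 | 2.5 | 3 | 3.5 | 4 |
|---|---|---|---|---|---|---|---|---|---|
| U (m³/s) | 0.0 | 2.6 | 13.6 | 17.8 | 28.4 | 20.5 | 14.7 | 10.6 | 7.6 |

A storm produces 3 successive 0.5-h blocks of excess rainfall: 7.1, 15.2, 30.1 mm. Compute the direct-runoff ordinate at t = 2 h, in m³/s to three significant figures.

Q ≈ 88.2 m³/s

By discrete convolution, Q_j = Σ (P_i / 10 mm) · U_{j−i}.
At t = 2 h (j=4): Q = (7.1/10)·28.4 + (15.2/10)·17.8 + (30.1/10)·13.6 = 88.2 m³/s.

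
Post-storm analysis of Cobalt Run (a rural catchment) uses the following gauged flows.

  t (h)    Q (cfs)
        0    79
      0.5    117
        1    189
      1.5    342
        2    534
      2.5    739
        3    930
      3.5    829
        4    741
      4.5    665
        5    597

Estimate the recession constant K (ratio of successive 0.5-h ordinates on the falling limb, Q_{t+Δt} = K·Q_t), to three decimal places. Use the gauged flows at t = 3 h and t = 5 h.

Using the recession-limb readings at t = 3 h and t = 5 h: Q falls from 930 to 597 cfs over 4 intervals.
K = (Q₂/Q₁)^(1/4) = (597/930)^(1/4) = 0.895.

K ≈ 0.895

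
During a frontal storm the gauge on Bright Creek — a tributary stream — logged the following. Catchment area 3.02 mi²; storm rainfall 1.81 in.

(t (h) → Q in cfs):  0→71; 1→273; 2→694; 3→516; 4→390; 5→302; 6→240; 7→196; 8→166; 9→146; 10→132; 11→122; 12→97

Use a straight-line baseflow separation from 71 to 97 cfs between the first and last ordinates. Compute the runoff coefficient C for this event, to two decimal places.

C ≈ 0.64

ΣQ_DR = 2253 cfs; V = ΣQ_DR·Δt = 8.111 × 10^6 ft³.
Runoff depth d = V / A = 1.156 in.
C = d / P = 1.156 / 1.81 = 0.64.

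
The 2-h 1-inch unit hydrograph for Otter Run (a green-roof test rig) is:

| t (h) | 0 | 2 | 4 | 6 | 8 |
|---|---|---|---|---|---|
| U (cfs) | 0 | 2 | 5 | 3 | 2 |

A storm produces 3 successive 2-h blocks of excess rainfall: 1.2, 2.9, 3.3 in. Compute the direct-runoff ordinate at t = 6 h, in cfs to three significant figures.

Q ≈ 24.7 cfs

By discrete convolution, Q_j = Σ (P_i / 1 in) · U_{j−i}.
At t = 6 h (j=3): Q = (1.2/1)·3 + (2.9/1)·5 + (3.3/1)·2 = 24.7 cfs.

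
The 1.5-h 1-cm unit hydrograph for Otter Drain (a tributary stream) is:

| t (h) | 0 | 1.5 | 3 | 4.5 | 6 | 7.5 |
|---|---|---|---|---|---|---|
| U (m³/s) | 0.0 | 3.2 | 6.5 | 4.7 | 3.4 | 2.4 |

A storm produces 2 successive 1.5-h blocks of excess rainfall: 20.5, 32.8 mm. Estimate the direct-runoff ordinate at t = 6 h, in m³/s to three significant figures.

Q ≈ 22.4 m³/s

By discrete convolution, Q_j = Σ (P_i / 10 mm) · U_{j−i}.
At t = 6 h (j=4): Q = (20.5/10)·3.4 + (32.8/10)·4.7 = 22.4 m³/s.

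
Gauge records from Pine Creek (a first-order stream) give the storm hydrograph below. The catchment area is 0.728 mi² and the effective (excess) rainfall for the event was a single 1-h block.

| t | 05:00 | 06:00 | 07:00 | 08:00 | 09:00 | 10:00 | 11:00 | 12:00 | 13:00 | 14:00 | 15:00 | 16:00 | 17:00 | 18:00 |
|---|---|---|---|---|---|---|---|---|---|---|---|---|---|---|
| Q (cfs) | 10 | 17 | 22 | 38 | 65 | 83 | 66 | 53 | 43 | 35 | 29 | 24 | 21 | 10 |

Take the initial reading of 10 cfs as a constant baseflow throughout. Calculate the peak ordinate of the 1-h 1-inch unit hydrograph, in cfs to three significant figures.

Direct runoff: 0.0, 7.0, 12.0, 28.0, 55.0, 73.0, 56.0, 43.0, 33.0, 25.0, 19.0, 14.0, 11.0, 0.0 cfs; ΣQ_DR = 376.0 cfs, peak = 73.0 cfs.
Runoff depth d = ΣQ_DR·Δt / A = 376.0 × 3600 / (0.728 mi²) = 0.8003 in.
The 1-inch UH is the DRH scaled by (1 in)/d, so U_p = 73.0 × 1/0.8003 = 91.2 cfs.

U_p ≈ 91.2 cfs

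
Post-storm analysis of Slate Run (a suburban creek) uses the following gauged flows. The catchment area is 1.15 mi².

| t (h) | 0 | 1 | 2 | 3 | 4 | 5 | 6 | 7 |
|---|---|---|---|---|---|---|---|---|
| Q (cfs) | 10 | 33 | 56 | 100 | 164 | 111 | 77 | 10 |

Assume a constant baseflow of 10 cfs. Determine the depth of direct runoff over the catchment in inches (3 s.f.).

d ≈ 0.648 in

Direct runoff: 0.0, 23.0, 46.0, 90.0, 154.0, 101.0, 67.0, 0.0 cfs; ΣQ_DR = 481.0 cfs.
V = ΣQ_DR · Δt = 481.0 × 3600 s = 1.732 × 10^6 ft³.
Over A = 1.15 mi², depth = V / A = 0.648 in.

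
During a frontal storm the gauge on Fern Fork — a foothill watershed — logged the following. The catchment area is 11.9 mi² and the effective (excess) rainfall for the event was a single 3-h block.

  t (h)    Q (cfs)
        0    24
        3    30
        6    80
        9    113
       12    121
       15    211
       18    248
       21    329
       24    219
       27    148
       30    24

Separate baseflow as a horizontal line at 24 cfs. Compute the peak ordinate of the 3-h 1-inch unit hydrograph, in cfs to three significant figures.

U_p ≈ 609 cfs

Direct runoff: 0.0, 6.0, 56.0, 89.0, 97.0, 187.0, 224.0, 305.0, 195.0, 124.0, 0.0 cfs; ΣQ_DR = 1283 cfs, peak = 305.0 cfs.
Runoff depth d = ΣQ_DR·Δt / A = 1283 × 10800 / (11.9 mi²) = 0.5012 in.
The 1-inch UH is the DRH scaled by (1 in)/d, so U_p = 305.0 × 1/0.5012 = 609 cfs.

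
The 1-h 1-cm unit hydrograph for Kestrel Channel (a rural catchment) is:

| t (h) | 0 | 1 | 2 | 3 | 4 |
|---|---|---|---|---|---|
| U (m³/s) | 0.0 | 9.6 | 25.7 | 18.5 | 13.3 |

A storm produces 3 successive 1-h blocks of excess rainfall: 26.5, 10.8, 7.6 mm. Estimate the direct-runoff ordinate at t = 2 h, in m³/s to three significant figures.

By discrete convolution, Q_j = Σ (P_i / 10 mm) · U_{j−i}.
At t = 2 h (j=2): Q = (26.5/10)·25.7 + (10.8/10)·9.6 + (7.6/10)·0.0 = 78.5 m³/s.

Q ≈ 78.5 m³/s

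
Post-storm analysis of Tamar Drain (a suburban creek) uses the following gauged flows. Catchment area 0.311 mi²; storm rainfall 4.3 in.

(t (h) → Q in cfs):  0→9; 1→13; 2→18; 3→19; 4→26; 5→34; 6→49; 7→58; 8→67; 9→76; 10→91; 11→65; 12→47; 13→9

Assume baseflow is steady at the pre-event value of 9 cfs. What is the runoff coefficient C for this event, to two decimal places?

ΣQ_DR = 455.0 cfs; V = ΣQ_DR·Δt = 1.638 × 10^6 ft³.
Runoff depth d = V / A = 2.267 in.
C = d / P = 2.267 / 4.3 = 0.53.

C ≈ 0.53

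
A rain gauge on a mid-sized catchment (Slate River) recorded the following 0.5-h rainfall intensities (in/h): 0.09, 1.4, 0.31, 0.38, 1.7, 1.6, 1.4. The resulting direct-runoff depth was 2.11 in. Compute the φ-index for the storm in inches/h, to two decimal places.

φ ≈ 0.47 in/h

Only the 4 blocks with intensity above φ contribute runoff: 1.4, 1.7, 1.6, 1.4 in/h.
Σ(I−φ)·Δt = d  ⇒  (1.4+1.7+1.6+1.4 − 4φ)·0.5 = 2.11
φ = (6.100 − 2.11/0.5) / 4 = 0.47 in/h.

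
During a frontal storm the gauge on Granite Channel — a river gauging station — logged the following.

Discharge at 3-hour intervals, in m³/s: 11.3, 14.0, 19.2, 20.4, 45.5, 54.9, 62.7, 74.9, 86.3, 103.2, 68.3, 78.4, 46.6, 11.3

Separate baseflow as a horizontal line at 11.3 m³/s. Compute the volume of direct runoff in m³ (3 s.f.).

Direct-runoff ordinates (Q − Q_b): 0.0, 2.7, 7.9, 9.1, 34.2, 43.6, 51.4, 63.6, 75.0, 91.9, 57.0, 67.1, 35.3, 0.0 m³/s.
ΣQ_DR = 538.8 m³/s.
With Δt = 3 h = 10800 s, V = ΣQ_DR · Δt = 538.8 × 10800 = 5.82 × 10^6 m³.

V ≈ 5.82 × 10^6 m³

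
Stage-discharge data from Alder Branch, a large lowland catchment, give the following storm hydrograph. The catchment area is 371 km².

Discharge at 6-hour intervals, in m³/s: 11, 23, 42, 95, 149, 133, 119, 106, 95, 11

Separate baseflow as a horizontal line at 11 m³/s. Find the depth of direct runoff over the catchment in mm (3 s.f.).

d ≈ 39.2 mm

Direct runoff: 0.0, 12.0, 31.0, 84.0, 138.0, 122.0, 108.0, 95.0, 84.0, 0.0 m³/s; ΣQ_DR = 674.0 m³/s.
V = ΣQ_DR · Δt = 674.0 × 21600 s = 1.456 × 10^7 m³.
Over A = 371 km², depth = V / A = 39.2 mm.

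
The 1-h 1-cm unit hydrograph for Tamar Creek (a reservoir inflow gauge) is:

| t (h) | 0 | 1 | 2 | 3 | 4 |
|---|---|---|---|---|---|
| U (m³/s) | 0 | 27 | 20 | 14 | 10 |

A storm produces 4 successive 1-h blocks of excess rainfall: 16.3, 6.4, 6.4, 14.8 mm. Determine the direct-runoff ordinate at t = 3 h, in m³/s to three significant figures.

By discrete convolution, Q_j = Σ (P_i / 10 mm) · U_{j−i}.
At t = 3 h (j=3): Q = (16.3/10)·14 + (6.4/10)·20 + (6.4/10)·27 + (14.8/10)·0 = 52.9 m³/s.

Q ≈ 52.9 m³/s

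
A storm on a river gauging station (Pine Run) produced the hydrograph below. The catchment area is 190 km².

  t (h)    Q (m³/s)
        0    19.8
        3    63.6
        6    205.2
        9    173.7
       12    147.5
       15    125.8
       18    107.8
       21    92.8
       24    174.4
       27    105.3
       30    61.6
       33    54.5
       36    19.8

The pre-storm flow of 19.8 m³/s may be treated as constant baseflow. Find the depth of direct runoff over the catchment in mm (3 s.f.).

d ≈ 62.2 mm

Direct runoff: 0.0, 43.8, 185.4, 153.9, 127.7, 106.0, 88.0, 73.0, 154.6, 85.5, 41.8, 34.7, 0.0 m³/s; ΣQ_DR = 1094 m³/s.
V = ΣQ_DR · Δt = 1094 × 10800 s = 1.182 × 10^7 m³.
Over A = 190 km², depth = V / A = 62.2 mm.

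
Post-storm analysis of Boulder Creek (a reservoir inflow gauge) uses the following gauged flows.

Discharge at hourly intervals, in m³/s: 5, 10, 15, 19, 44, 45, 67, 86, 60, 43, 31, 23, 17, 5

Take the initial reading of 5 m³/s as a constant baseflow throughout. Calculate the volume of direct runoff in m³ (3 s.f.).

Direct-runoff ordinates (Q − Q_b): 0.0, 5.0, 10.0, 14.0, 39.0, 40.0, 62.0, 81.0, 55.0, 38.0, 26.0, 18.0, 12.0, 0.0 m³/s.
ΣQ_DR = 400.0 m³/s.
With Δt = 1 h = 3600 s, V = ΣQ_DR · Δt = 400.0 × 3600 = 1.44 × 10^6 m³.

V ≈ 1.44 × 10^6 m³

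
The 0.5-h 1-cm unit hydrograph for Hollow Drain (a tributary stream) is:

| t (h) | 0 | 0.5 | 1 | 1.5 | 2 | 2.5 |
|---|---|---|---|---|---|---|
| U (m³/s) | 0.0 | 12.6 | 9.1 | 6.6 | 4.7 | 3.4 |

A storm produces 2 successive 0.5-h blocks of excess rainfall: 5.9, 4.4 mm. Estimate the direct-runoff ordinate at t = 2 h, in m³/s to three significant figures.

Q ≈ 5.68 m³/s

By discrete convolution, Q_j = Σ (P_i / 10 mm) · U_{j−i}.
At t = 2 h (j=4): Q = (5.9/10)·4.7 + (4.4/10)·6.6 = 5.68 m³/s.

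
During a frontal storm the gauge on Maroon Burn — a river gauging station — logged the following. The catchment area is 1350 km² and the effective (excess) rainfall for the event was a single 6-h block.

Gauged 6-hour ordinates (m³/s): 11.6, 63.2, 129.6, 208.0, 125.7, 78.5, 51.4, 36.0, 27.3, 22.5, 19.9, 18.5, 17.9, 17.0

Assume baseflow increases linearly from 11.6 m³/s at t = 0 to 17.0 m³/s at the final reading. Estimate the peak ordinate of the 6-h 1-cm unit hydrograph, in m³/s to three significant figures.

U_p ≈ 195 m³/s

Direct runoff: 0.00, 51.18, 117.17, 195.15, 112.44, 64.82, 37.31, 21.49, 12.38, 7.16, 4.15, 2.33, 1.32, 0.00 m³/s; ΣQ_DR = 626.9 m³/s, peak = 195.15 m³/s.
Runoff depth d = ΣQ_DR·Δt / A = 626.9 × 21600 / (1350 km²) = 10.03 mm.
The 1-cm UH is the DRH scaled by (10 mm)/d, so U_p = 195.15 × 10/10.03 = 195 m³/s.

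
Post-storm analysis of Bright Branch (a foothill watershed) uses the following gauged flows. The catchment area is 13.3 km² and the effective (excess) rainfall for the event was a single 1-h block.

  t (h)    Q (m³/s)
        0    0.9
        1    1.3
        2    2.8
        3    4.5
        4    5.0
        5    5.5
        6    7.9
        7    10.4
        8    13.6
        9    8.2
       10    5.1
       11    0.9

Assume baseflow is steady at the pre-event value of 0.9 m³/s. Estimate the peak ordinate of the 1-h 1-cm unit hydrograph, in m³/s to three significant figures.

U_p ≈ 8.48 m³/s

Direct runoff: 0.0, 0.4, 1.9, 3.6, 4.1, 4.6, 7.0, 9.5, 12.7, 7.3, 4.2, 0.0 m³/s; ΣQ_DR = 55.30 m³/s, peak = 12.7 m³/s.
Runoff depth d = ΣQ_DR·Δt / A = 55.30 × 3600 / (13.3 km²) = 14.97 mm.
The 1-cm UH is the DRH scaled by (10 mm)/d, so U_p = 12.7 × 10/14.97 = 8.48 m³/s.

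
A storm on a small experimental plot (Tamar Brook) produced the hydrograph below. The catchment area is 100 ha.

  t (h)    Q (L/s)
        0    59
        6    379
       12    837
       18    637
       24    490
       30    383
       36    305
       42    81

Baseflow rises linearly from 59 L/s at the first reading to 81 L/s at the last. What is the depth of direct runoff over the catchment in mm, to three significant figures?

d ≈ 56.4 mm

Direct runoff: 0.00, 316.86, 771.71, 568.57, 418.43, 308.29, 227.14, 0.00 L/s; ΣQ_DR = 2611 L/s.
V = ΣQ_DR · Δt = 2611 × 21600 s = 5.640 × 10^7 L.
Over A = 100 ha, depth = V / A = 56.4 mm.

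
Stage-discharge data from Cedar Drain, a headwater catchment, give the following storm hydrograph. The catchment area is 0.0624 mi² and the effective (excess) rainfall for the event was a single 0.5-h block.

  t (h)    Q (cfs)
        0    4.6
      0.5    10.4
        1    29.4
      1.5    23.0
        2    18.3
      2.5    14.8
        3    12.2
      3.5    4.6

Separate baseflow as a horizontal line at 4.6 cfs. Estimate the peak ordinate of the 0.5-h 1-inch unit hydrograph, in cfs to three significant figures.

U_p ≈ 24.8 cfs

Direct runoff: 0.0, 5.8, 24.8, 18.4, 13.7, 10.2, 7.6, 0.0 cfs; ΣQ_DR = 80.50 cfs, peak = 24.8 cfs.
Runoff depth d = ΣQ_DR·Δt / A = 80.50 × 1800 / (0.0624 mi²) = 0.9995 in.
The 1-inch UH is the DRH scaled by (1 in)/d, so U_p = 24.8 × 1/0.9995 = 24.8 cfs.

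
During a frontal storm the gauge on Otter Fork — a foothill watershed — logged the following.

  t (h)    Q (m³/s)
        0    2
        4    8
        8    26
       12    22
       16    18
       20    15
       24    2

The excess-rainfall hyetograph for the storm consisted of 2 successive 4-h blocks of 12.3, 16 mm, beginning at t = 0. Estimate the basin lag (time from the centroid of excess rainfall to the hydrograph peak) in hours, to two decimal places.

t_L ≈ 3.74 h

Centroid of excess rainfall: t_c = Σ P_i·t̄_i / ΣP_i = 4.2615 h (block centres at 2, 6 h).
Hydrograph peak occurs at t = 8 h, so basin lag t_L = 8 − 4.2615 = 3.74 h.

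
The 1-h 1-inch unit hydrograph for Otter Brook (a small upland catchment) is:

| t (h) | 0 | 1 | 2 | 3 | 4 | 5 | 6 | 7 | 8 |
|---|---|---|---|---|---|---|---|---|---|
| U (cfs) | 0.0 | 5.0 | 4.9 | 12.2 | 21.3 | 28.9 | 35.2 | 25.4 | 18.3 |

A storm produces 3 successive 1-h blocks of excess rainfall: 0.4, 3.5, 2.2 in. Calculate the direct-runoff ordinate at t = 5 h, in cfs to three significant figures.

By discrete convolution, Q_j = Σ (P_i / 1 in) · U_{j−i}.
At t = 5 h (j=5): Q = (0.4/1)·28.9 + (3.5/1)·21.3 + (2.2/1)·12.2 = 113 cfs.

Q ≈ 113 cfs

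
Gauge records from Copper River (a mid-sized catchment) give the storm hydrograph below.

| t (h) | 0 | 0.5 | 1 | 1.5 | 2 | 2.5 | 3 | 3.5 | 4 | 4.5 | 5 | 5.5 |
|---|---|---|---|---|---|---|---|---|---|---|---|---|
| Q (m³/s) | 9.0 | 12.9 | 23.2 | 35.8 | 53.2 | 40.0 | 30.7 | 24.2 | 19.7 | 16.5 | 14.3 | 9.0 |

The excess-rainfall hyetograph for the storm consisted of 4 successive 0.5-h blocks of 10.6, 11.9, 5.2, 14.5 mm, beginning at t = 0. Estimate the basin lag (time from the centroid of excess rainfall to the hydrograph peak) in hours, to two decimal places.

Centroid of excess rainfall: t_c = Σ P_i·t̄_i / ΣP_i = 1.0296 h (block centres at 0.25, 0.75, 1.25, 1.75 h).
Hydrograph peak occurs at t = 2 h, so basin lag t_L = 2 − 1.0296 = 0.97 h.

t_L ≈ 0.97 h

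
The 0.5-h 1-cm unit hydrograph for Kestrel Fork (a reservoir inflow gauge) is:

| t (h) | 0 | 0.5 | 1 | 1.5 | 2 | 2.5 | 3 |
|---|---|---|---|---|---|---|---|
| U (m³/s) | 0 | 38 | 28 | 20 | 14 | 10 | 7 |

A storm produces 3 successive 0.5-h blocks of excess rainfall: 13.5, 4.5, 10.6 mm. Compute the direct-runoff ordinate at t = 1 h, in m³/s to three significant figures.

Q ≈ 54.9 m³/s

By discrete convolution, Q_j = Σ (P_i / 10 mm) · U_{j−i}.
At t = 1 h (j=2): Q = (13.5/10)·28 + (4.5/10)·38 + (10.6/10)·0 = 54.9 m³/s.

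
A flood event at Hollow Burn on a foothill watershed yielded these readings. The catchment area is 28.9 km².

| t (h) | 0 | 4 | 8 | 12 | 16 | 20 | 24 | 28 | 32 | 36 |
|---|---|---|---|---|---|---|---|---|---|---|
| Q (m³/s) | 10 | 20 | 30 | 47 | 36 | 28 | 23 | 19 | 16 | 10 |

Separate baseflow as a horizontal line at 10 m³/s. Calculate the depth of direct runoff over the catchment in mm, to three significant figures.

d ≈ 69.3 mm

Direct runoff: 0.0, 10.0, 20.0, 37.0, 26.0, 18.0, 13.0, 9.0, 6.0, 0.0 m³/s; ΣQ_DR = 139.0 m³/s.
V = ΣQ_DR · Δt = 139.0 × 14400 s = 2.002 × 10^6 m³.
Over A = 28.9 km², depth = V / A = 69.3 mm.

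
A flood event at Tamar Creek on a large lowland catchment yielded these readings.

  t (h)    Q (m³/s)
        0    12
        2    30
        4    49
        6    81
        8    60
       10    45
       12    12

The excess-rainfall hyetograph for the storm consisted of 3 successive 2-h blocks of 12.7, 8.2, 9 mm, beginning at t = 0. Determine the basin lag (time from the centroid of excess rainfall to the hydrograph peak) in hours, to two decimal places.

t_L ≈ 3.25 h

Centroid of excess rainfall: t_c = Σ P_i·t̄_i / ΣP_i = 2.7525 h (block centres at 1, 3, 5 h).
Hydrograph peak occurs at t = 6 h, so basin lag t_L = 6 − 2.7525 = 3.25 h.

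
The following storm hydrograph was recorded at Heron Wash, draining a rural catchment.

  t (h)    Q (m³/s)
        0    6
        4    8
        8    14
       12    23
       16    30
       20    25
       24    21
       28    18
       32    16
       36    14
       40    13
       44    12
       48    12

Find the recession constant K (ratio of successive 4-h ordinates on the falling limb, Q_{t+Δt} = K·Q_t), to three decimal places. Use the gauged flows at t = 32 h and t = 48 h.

Using the recession-limb readings at t = 32 h and t = 48 h: Q falls from 16 to 12 m³/s over 4 intervals.
K = (Q₂/Q₁)^(1/4) = (12/16)^(1/4) = 0.931.

K ≈ 0.931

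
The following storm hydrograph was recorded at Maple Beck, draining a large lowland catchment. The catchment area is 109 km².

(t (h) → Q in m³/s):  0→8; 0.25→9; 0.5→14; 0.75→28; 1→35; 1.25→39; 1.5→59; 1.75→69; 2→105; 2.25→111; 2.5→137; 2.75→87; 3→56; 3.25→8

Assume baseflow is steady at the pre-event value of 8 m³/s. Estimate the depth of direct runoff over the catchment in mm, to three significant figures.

Direct runoff: 0.0, 1.0, 6.0, 20.0, 27.0, 31.0, 51.0, 61.0, 97.0, 103.0, 129.0, 79.0, 48.0, 0.0 m³/s; ΣQ_DR = 653.0 m³/s.
V = ΣQ_DR · Δt = 653.0 × 900 s = 5.877 × 10^5 m³.
Over A = 109 km², depth = V / A = 5.39 mm.

d ≈ 5.39 mm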